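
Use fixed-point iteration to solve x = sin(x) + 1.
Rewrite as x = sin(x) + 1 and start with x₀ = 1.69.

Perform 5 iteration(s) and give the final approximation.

Equation: x = sin(x) + 1
Fixed-point form: x = sin(x) + 1
x₀ = 1.69

x_1 = g(1.690000) = 1.992904
x_2 = g(1.992904) = 1.912228
x_3 = g(1.912228) = 1.942276
x_4 = g(1.942276) = 1.931791
x_5 = g(1.931791) = 1.935546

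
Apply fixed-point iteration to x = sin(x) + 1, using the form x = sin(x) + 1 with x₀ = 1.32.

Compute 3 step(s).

Equation: x = sin(x) + 1
Fixed-point form: x = sin(x) + 1
x₀ = 1.32

x_1 = g(1.320000) = 1.968715
x_2 = g(1.968715) = 1.921869
x_3 = g(1.921869) = 1.939004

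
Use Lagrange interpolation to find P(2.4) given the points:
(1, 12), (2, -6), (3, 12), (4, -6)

Lagrange interpolation formula:
P(x) = Σ yᵢ × Lᵢ(x)
where Lᵢ(x) = Π_{j≠i} (x - xⱼ)/(xᵢ - xⱼ)

L_0(2.4) = (2.4 - 2)/(1 - 2) × (2.4 - 3)/(1 - 3) × (2.4 - 4)/(1 - 4) = -0.064000
L_1(2.4) = (2.4 - 1)/(2 - 1) × (2.4 - 3)/(2 - 3) × (2.4 - 4)/(2 - 4) = 0.672000
L_2(2.4) = (2.4 - 1)/(3 - 1) × (2.4 - 2)/(3 - 2) × (2.4 - 4)/(3 - 4) = 0.448000
L_3(2.4) = (2.4 - 1)/(4 - 1) × (2.4 - 2)/(4 - 2) × (2.4 - 3)/(4 - 3) = -0.056000

P(2.4) = 12×L_0(2.4) + (-6)×L_1(2.4) + 12×L_2(2.4) + (-6)×L_3(2.4)
P(2.4) = 0.912000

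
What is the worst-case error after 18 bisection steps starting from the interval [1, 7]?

Bisection error bound: |error| ≤ (b-a)/2^n
|error| ≤ (7 - 1)/2^18 = 6/2^18
|error| ≤ 0.0000228882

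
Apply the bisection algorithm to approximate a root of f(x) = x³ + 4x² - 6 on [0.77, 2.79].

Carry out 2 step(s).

f(x) = x³ + 4x² - 6
Initial interval: [0.77, 2.79]

Iteration 1:
  c_1 = (0.770000 + 2.790000)/2 = 1.780000
  f(c_1) = f(1.780000) = 12.313352
  f(a) × f(c) < 0, new interval: [0.770000, 1.780000]
Iteration 2:
  c_2 = (0.770000 + 1.780000)/2 = 1.275000
  f(c_2) = f(1.275000) = 2.575172
  f(a) × f(c) < 0, new interval: [0.770000, 1.275000]

After 2 iteration(s), the approximation is c_2 = 1.275000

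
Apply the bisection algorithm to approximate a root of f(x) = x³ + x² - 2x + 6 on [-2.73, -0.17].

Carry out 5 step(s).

f(x) = x³ + x² - 2x + 6
Initial interval: [-2.73, -0.17]

Iteration 1:
  c_1 = (-2.730000 + (-0.170000))/2 = -1.450000
  f(c_1) = f(-1.450000) = 7.953875
  f(a) × f(c) < 0, new interval: [-2.730000, -1.450000]
Iteration 2:
  c_2 = (-2.730000 + (-1.450000))/2 = -2.090000
  f(c_2) = f(-2.090000) = 5.418771
  f(a) × f(c) < 0, new interval: [-2.730000, -2.090000]
Iteration 3:
  c_3 = (-2.730000 + (-2.090000))/2 = -2.410000
  f(c_3) = f(-2.410000) = 2.630579
  f(a) × f(c) < 0, new interval: [-2.730000, -2.410000]
Iteration 4:
  c_4 = (-2.730000 + (-2.410000))/2 = -2.570000
  f(c_4) = f(-2.570000) = 0.770307
  f(a) × f(c) < 0, new interval: [-2.730000, -2.570000]
Iteration 5:
  c_5 = (-2.730000 + (-2.570000))/2 = -2.650000
  f(c_5) = f(-2.650000) = -0.287125
  f(a) × f(c) ≥ 0, new interval: [-2.650000, -2.570000]

After 5 iteration(s), the approximation is c_5 = -2.650000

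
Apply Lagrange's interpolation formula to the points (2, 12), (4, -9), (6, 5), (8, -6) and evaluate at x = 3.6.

Lagrange interpolation formula:
P(x) = Σ yᵢ × Lᵢ(x)
where Lᵢ(x) = Π_{j≠i} (x - xⱼ)/(xᵢ - xⱼ)

L_0(3.6) = (3.6 - 4)/(2 - 4) × (3.6 - 6)/(2 - 6) × (3.6 - 8)/(2 - 8) = 0.088000
L_1(3.6) = (3.6 - 2)/(4 - 2) × (3.6 - 6)/(4 - 6) × (3.6 - 8)/(4 - 8) = 1.056000
L_2(3.6) = (3.6 - 2)/(6 - 2) × (3.6 - 4)/(6 - 4) × (3.6 - 8)/(6 - 8) = -0.176000
L_3(3.6) = (3.6 - 2)/(8 - 2) × (3.6 - 4)/(8 - 4) × (3.6 - 6)/(8 - 6) = 0.032000

P(3.6) = 12×L_0(3.6) + (-9)×L_1(3.6) + 5×L_2(3.6) + (-6)×L_3(3.6)
P(3.6) = -9.520000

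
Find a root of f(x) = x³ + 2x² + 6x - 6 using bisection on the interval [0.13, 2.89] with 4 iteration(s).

f(x) = x³ + 2x² + 6x - 6
Initial interval: [0.13, 2.89]

Iteration 1:
  c_1 = (0.130000 + 2.890000)/2 = 1.510000
  f(c_1) = f(1.510000) = 11.063151
  f(a) × f(c) < 0, new interval: [0.130000, 1.510000]
Iteration 2:
  c_2 = (0.130000 + 1.510000)/2 = 0.820000
  f(c_2) = f(0.820000) = 0.816168
  f(a) × f(c) < 0, new interval: [0.130000, 0.820000]
Iteration 3:
  c_3 = (0.130000 + 0.820000)/2 = 0.475000
  f(c_3) = f(0.475000) = -2.591578
  f(a) × f(c) ≥ 0, new interval: [0.475000, 0.820000]
Iteration 4:
  c_4 = (0.475000 + 0.820000)/2 = 0.647500
  f(c_4) = f(0.647500) = -1.005019
  f(a) × f(c) ≥ 0, new interval: [0.647500, 0.820000]

After 4 iteration(s), the approximation is c_4 = 0.647500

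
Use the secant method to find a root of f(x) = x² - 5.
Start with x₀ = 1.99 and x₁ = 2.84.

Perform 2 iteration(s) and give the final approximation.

f(x) = x² - 5
x₀ = 1.99, x₁ = 2.84

Secant formula: x_{n+1} = x_n - f(x_n)(x_n - x_{n-1})/(f(x_n) - f(x_{n-1}))

Iteration 1:
  f(1.990000) = -1.039900
  f(2.840000) = 3.065600
  x_2 = 2.840000 - 3.065600×(2.840000 - 1.990000)/(3.065600 - (-1.039900))
       = 2.205300
Iteration 2:
  f(2.840000) = 3.065600
  f(2.205300) = -0.136651
  x_3 = 2.205300 - (-0.136651)×(2.205300 - 2.840000)/(-0.136651 - 3.065600)
       = 2.232385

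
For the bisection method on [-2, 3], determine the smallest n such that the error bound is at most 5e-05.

We need (b-a)/2^n ≤ 5e-05
(3 - (-2))/2^n ≤ 5e-05
5/2^n ≤ 5e-05
2^n ≥ 100000
n ≥ log₂(100000) = 16.61
n ≥ 17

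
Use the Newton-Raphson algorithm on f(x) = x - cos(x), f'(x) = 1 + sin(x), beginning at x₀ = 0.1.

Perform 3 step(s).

f(x) = x - cos(x)
f'(x) = 1 + sin(x)
x₀ = 0.1

Newton-Raphson formula: x_{n+1} = x_n - f(x_n)/f'(x_n)

Iteration 1:
  f(0.100000) = -0.895004
  f'(0.100000) = 1.099833
  x_1 = 0.100000 - (-0.895004)/1.099833 = 0.913763
Iteration 2:
  f(0.913763) = 0.302993
  f'(0.913763) = 1.791808
  x_2 = 0.913763 - 0.302993/1.791808 = 0.744664
Iteration 3:
  f(0.744664) = 0.009349
  f'(0.744664) = 1.677725
  x_3 = 0.744664 - 0.009349/1.677725 = 0.739092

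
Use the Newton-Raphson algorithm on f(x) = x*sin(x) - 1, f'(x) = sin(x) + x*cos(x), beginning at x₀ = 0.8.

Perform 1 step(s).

f(x) = x*sin(x) - 1
f'(x) = sin(x) + x*cos(x)
x₀ = 0.8

Newton-Raphson formula: x_{n+1} = x_n - f(x_n)/f'(x_n)

Iteration 1:
  f(0.800000) = -0.426115
  f'(0.800000) = 1.274721
  x_1 = 0.800000 - (-0.426115)/1.274721 = 1.134281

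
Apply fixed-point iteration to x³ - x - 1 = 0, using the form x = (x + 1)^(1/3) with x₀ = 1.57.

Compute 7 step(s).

Equation: x³ - x - 1 = 0
Fixed-point form: x = (x + 1)^(1/3)
x₀ = 1.57

x_1 = g(1.570000) = 1.369760
x_2 = g(1.369760) = 1.333219
x_3 = g(1.333219) = 1.326331
x_4 = g(1.326331) = 1.325024
x_5 = g(1.325024) = 1.324776
x_6 = g(1.324776) = 1.324729
x_7 = g(1.324729) = 1.324720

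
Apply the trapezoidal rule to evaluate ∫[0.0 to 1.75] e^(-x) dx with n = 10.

f(x) = e^(-x)
a = 0.0, b = 1.75, n = 10
h = (b - a)/n = 0.175000

Trapezoidal rule: (h/2)[f(x₀) + 2f(x₁) + 2f(x₂) + ... + f(xₙ)]

x_0 = 0.0000, f(x_0) = 1.000000, coefficient = 1
x_1 = 0.1750, f(x_1) = 0.839457, coefficient = 2
x_2 = 0.3500, f(x_2) = 0.704688, coefficient = 2
x_3 = 0.5250, f(x_3) = 0.591555, coefficient = 2
x_4 = 0.7000, f(x_4) = 0.496585, coefficient = 2
x_5 = 0.8750, f(x_5) = 0.416862, coefficient = 2
x_6 = 1.0500, f(x_6) = 0.349938, coefficient = 2
x_7 = 1.2250, f(x_7) = 0.293758, coefficient = 2
x_8 = 1.4000, f(x_8) = 0.246597, coefficient = 2
x_9 = 1.5750, f(x_9) = 0.207008, coefficient = 2
x_10 = 1.7500, f(x_10) = 0.173774, coefficient = 1

I ≈ (0.175000/2) × 9.466669 = 0.828334
Exact value: 0.826226
Error: 0.002108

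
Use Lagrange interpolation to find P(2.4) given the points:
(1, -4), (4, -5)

Lagrange interpolation formula:
P(x) = Σ yᵢ × Lᵢ(x)
where Lᵢ(x) = Π_{j≠i} (x - xⱼ)/(xᵢ - xⱼ)

L_0(2.4) = (2.4 - 4)/(1 - 4) = 0.533333
L_1(2.4) = (2.4 - 1)/(4 - 1) = 0.466667

P(2.4) = (-4)×L_0(2.4) + (-5)×L_1(2.4)
P(2.4) = -4.466667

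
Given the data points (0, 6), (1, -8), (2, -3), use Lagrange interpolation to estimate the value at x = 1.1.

Lagrange interpolation formula:
P(x) = Σ yᵢ × Lᵢ(x)
where Lᵢ(x) = Π_{j≠i} (x - xⱼ)/(xᵢ - xⱼ)

L_0(1.1) = (1.1 - 1)/(0 - 1) × (1.1 - 2)/(0 - 2) = -0.045000
L_1(1.1) = (1.1 - 0)/(1 - 0) × (1.1 - 2)/(1 - 2) = 0.990000
L_2(1.1) = (1.1 - 0)/(2 - 0) × (1.1 - 1)/(2 - 1) = 0.055000

P(1.1) = 6×L_0(1.1) + (-8)×L_1(1.1) + (-3)×L_2(1.1)
P(1.1) = -8.355000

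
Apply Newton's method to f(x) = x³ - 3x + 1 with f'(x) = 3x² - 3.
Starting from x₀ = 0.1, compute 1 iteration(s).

f(x) = x³ - 3x + 1
f'(x) = 3x² - 3
x₀ = 0.1

Newton-Raphson formula: x_{n+1} = x_n - f(x_n)/f'(x_n)

Iteration 1:
  f(0.100000) = 0.701000
  f'(0.100000) = -2.970000
  x_1 = 0.100000 - 0.701000/(-2.970000) = 0.336027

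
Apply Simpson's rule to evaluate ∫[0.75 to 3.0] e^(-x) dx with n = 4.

f(x) = e^(-x)
a = 0.75, b = 3.0, n = 4
h = (b - a)/n = 0.562500

Simpson's rule: (h/3)[f(x₀) + 4f(x₁) + 2f(x₂) + ... + f(xₙ)]

x_0 = 0.7500, f(x_0) = 0.472367, coefficient = 1
x_1 = 1.3125, f(x_1) = 0.269146, coefficient = 4
x_2 = 1.8750, f(x_2) = 0.153355, coefficient = 2
x_3 = 2.4375, f(x_3) = 0.087379, coefficient = 4
x_4 = 3.0000, f(x_4) = 0.049787, coefficient = 1

I ≈ (0.562500/3) × 2.254965 = 0.422806
Exact value: 0.422579
Error: 0.000226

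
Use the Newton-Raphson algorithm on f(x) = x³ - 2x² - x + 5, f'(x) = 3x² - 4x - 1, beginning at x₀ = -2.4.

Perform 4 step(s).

f(x) = x³ - 2x² - x + 5
f'(x) = 3x² - 4x - 1
x₀ = -2.4

Newton-Raphson formula: x_{n+1} = x_n - f(x_n)/f'(x_n)

Iteration 1:
  f(-2.400000) = -17.944000
  f'(-2.400000) = 25.880000
  x_1 = -2.400000 - (-17.944000)/25.880000 = -1.706646
Iteration 2:
  f(-1.706646) = -4.089482
  f'(-1.706646) = 14.564507
  x_2 = -1.706646 - (-4.089482)/14.564507 = -1.425862
Iteration 3:
  f(-1.425862) = -0.539197
  f'(-1.425862) = 10.802694
  x_3 = -1.425862 - (-0.539197)/10.802694 = -1.375949
Iteration 4:
  f(-1.375949) = -0.015515
  f'(-1.375949) = 10.183500
  x_4 = -1.375949 - (-0.015515)/10.183500 = -1.374425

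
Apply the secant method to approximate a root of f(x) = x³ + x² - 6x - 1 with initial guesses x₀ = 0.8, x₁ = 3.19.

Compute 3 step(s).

f(x) = x³ + x² - 6x - 1
x₀ = 0.8, x₁ = 3.19

Secant formula: x_{n+1} = x_n - f(x_n)(x_n - x_{n-1})/(f(x_n) - f(x_{n-1}))

Iteration 1:
  f(0.800000) = -4.648000
  f(3.190000) = 22.497859
  x_2 = 3.190000 - 22.497859×(3.190000 - 0.800000)/(22.497859 - (-4.648000))
       = 1.209223
Iteration 2:
  f(3.190000) = 22.497859
  f(1.209223) = -5.024967
  x_3 = 1.209223 - (-5.024967)×(1.209223 - 3.190000)/(-5.024967 - 22.497859)
       = 1.570863
Iteration 3:
  f(1.209223) = -5.024967
  f(1.570863) = -4.081290
  x_4 = 1.570863 - (-4.081290)×(1.570863 - 1.209223)/(-4.081290 - (-5.024967))
       = 3.134911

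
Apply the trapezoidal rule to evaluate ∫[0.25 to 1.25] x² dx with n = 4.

f(x) = x²
a = 0.25, b = 1.25, n = 4
h = (b - a)/n = 0.250000

Trapezoidal rule: (h/2)[f(x₀) + 2f(x₁) + 2f(x₂) + ... + f(xₙ)]

x_0 = 0.2500, f(x_0) = 0.062500, coefficient = 1
x_1 = 0.5000, f(x_1) = 0.250000, coefficient = 2
x_2 = 0.7500, f(x_2) = 0.562500, coefficient = 2
x_3 = 1.0000, f(x_3) = 1.000000, coefficient = 2
x_4 = 1.2500, f(x_4) = 1.562500, coefficient = 1

I ≈ (0.250000/2) × 5.250000 = 0.656250
Exact value: 0.645833
Error: 0.010417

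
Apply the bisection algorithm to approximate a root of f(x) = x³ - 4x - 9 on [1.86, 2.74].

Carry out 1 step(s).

f(x) = x³ - 4x - 9
Initial interval: [1.86, 2.74]

Iteration 1:
  c_1 = (1.860000 + 2.740000)/2 = 2.300000
  f(c_1) = f(2.300000) = -6.033000
  f(a) × f(c) ≥ 0, new interval: [2.300000, 2.740000]

After 1 iteration(s), the approximation is c_1 = 2.300000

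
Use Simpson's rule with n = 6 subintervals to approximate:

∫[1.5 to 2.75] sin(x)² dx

f(x) = sin(x)²
a = 1.5, b = 2.75, n = 6
h = (b - a)/n = 0.208333

Simpson's rule: (h/3)[f(x₀) + 4f(x₁) + 2f(x₂) + ... + f(xₙ)]

x_0 = 1.5000, f(x_0) = 0.994996, coefficient = 1
x_1 = 1.7083, f(x_1) = 0.981203, coefficient = 4
x_2 = 1.9167, f(x_2) = 0.885068, coefficient = 2
x_3 = 2.1250, f(x_3) = 0.723044, coefficient = 4
x_4 = 2.3333, f(x_4) = 0.522853, coefficient = 2
x_5 = 2.5417, f(x_5) = 0.318752, coefficient = 4
x_6 = 2.7500, f(x_6) = 0.145665, coefficient = 1

I ≈ (0.208333/3) × 12.048498 = 0.836701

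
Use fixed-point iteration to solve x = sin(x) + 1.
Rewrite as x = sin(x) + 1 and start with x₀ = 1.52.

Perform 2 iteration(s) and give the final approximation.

Equation: x = sin(x) + 1
Fixed-point form: x = sin(x) + 1
x₀ = 1.52

x_1 = g(1.520000) = 1.998710
x_2 = g(1.998710) = 1.909833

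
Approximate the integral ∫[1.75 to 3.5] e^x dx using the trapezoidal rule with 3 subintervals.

f(x) = e^x
a = 1.75, b = 3.5, n = 3
h = (b - a)/n = 0.583333

Trapezoidal rule: (h/2)[f(x₀) + 2f(x₁) + 2f(x₂) + ... + f(xₙ)]

x_0 = 1.7500, f(x_0) = 5.754603, coefficient = 1
x_1 = 2.3333, f(x_1) = 10.312259, coefficient = 2
x_2 = 2.9167, f(x_2) = 18.479586, coefficient = 2
x_3 = 3.5000, f(x_3) = 33.115452, coefficient = 1

I ≈ (0.583333/2) × 96.453744 = 28.132342
Exact value: 27.360849
Error: 0.771493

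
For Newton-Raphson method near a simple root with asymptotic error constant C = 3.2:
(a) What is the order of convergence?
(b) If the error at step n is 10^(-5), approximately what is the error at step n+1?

(a) Newton-Raphson has quadratic (order 2) convergence near simple roots.
    This means |e_{n+1}| ≈ C|e_n|².

(b) With |e_n| = 10^(-5) and C = 3.2:
    |e_{n+1}| ≈ 3.2 × (10^(-5))² = 3.2 × 10^(-10)

(a) 2 (quadratic); (b) |e_{n+1}| ≈ 3.200e-10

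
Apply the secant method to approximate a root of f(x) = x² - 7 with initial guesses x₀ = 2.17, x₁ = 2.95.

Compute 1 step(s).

f(x) = x² - 7
x₀ = 2.17, x₁ = 2.95

Secant formula: x_{n+1} = x_n - f(x_n)(x_n - x_{n-1})/(f(x_n) - f(x_{n-1}))

Iteration 1:
  f(2.170000) = -2.291100
  f(2.950000) = 1.702500
  x_2 = 2.950000 - 1.702500×(2.950000 - 2.170000)/(1.702500 - (-2.291100))
       = 2.617480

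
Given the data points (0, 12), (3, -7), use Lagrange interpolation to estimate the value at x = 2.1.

Lagrange interpolation formula:
P(x) = Σ yᵢ × Lᵢ(x)
where Lᵢ(x) = Π_{j≠i} (x - xⱼ)/(xᵢ - xⱼ)

L_0(2.1) = (2.1 - 3)/(0 - 3) = 0.300000
L_1(2.1) = (2.1 - 0)/(3 - 0) = 0.700000

P(2.1) = 12×L_0(2.1) + (-7)×L_1(2.1)
P(2.1) = -1.300000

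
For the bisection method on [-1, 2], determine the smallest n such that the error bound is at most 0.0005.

We need (b-a)/2^n ≤ 0.0005
(2 - (-1))/2^n ≤ 0.0005
3/2^n ≤ 0.0005
2^n ≥ 6000
n ≥ log₂(6000) = 12.55
n ≥ 13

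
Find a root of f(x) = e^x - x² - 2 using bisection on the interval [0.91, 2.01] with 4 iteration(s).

f(x) = e^x - x² - 2
Initial interval: [0.91, 2.01]

Iteration 1:
  c_1 = (0.910000 + 2.010000)/2 = 1.460000
  f(c_1) = f(1.460000) = 0.174360
  f(a) × f(c) < 0, new interval: [0.910000, 1.460000]
Iteration 2:
  c_2 = (0.910000 + 1.460000)/2 = 1.185000
  f(c_2) = f(1.185000) = -0.133538
  f(a) × f(c) ≥ 0, new interval: [1.185000, 1.460000]
Iteration 3:
  c_3 = (1.185000 + 1.460000)/2 = 1.322500
  f(c_3) = f(1.322500) = 0.003785
  f(a) × f(c) < 0, new interval: [1.185000, 1.322500]
Iteration 4:
  c_4 = (1.185000 + 1.322500)/2 = 1.253750
  f(c_4) = f(1.253750) = -0.068433
  f(a) × f(c) ≥ 0, new interval: [1.253750, 1.322500]

After 4 iteration(s), the approximation is c_4 = 1.253750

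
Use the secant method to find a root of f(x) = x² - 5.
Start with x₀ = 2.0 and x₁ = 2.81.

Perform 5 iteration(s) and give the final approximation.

f(x) = x² - 5
x₀ = 2.0, x₁ = 2.81

Secant formula: x_{n+1} = x_n - f(x_n)(x_n - x_{n-1})/(f(x_n) - f(x_{n-1}))

Iteration 1:
  f(2.000000) = -1.000000
  f(2.810000) = 2.896100
  x_2 = 2.810000 - 2.896100×(2.810000 - 2.000000)/(2.896100 - (-1.000000))
       = 2.207900
Iteration 2:
  f(2.810000) = 2.896100
  f(2.207900) = -0.125177
  x_3 = 2.207900 - (-0.125177)×(2.207900 - 2.810000)/(-0.125177 - 2.896100)
       = 2.232846
Iteration 3:
  f(2.207900) = -0.125177
  f(2.232846) = -0.014398
  x_4 = 2.232846 - (-0.014398)×(2.232846 - 2.207900)/(-0.014398 - (-0.125177))
       = 2.236088
Iteration 4:
  f(2.232846) = -0.014398
  f(2.236088) = 0.000091
  x_5 = 2.236088 - 0.000091×(2.236088 - 2.232846)/(0.000091 - (-0.014398))
       = 2.236068
Iteration 5:
  f(2.236088) = 0.000091
  f(2.236068) = 0.000000
  x_6 = 2.236068 - 0.000000×(2.236068 - 2.236088)/(0.000000 - 0.000091)
       = 2.236068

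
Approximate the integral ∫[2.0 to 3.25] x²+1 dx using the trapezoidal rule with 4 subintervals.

f(x) = x²+1
a = 2.0, b = 3.25, n = 4
h = (b - a)/n = 0.312500

Trapezoidal rule: (h/2)[f(x₀) + 2f(x₁) + 2f(x₂) + ... + f(xₙ)]

x_0 = 2.0000, f(x_0) = 5.000000, coefficient = 1
x_1 = 2.3125, f(x_1) = 6.347656, coefficient = 2
x_2 = 2.6250, f(x_2) = 7.890625, coefficient = 2
x_3 = 2.9375, f(x_3) = 9.628906, coefficient = 2
x_4 = 3.2500, f(x_4) = 11.562500, coefficient = 1

I ≈ (0.312500/2) × 64.296875 = 10.046387
Exact value: 10.026042
Error: 0.020345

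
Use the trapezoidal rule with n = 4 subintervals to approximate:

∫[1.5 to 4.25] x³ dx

f(x) = x³
a = 1.5, b = 4.25, n = 4
h = (b - a)/n = 0.687500

Trapezoidal rule: (h/2)[f(x₀) + 2f(x₁) + 2f(x₂) + ... + f(xₙ)]

x_0 = 1.5000, f(x_0) = 3.375000, coefficient = 1
x_1 = 2.1875, f(x_1) = 10.467529, coefficient = 2
x_2 = 2.8750, f(x_2) = 23.763672, coefficient = 2
x_3 = 3.5625, f(x_3) = 45.213135, coefficient = 2
x_4 = 4.2500, f(x_4) = 76.765625, coefficient = 1

I ≈ (0.687500/2) × 239.029297 = 82.166321
Exact value: 80.297852
Error: 1.868469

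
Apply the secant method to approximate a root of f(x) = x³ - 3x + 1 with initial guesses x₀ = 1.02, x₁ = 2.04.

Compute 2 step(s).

f(x) = x³ - 3x + 1
x₀ = 1.02, x₁ = 2.04

Secant formula: x_{n+1} = x_n - f(x_n)(x_n - x_{n-1})/(f(x_n) - f(x_{n-1}))

Iteration 1:
  f(1.020000) = -0.998792
  f(2.040000) = 3.369664
  x_2 = 2.040000 - 3.369664×(2.040000 - 1.020000)/(3.369664 - (-0.998792))
       = 1.253210
Iteration 2:
  f(2.040000) = 3.369664
  f(1.253210) = -0.791419
  x_3 = 1.253210 - (-0.791419)×(1.253210 - 2.040000)/(-0.791419 - 3.369664)
       = 1.402854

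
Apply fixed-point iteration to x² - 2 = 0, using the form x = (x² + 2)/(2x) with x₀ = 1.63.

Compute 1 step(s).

Equation: x² - 2 = 0
Fixed-point form: x = (x² + 2)/(2x)
x₀ = 1.63

x_1 = g(1.630000) = 1.428497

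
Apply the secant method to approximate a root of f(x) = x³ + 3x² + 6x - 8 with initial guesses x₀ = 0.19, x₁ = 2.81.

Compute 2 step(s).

f(x) = x³ + 3x² + 6x - 8
x₀ = 0.19, x₁ = 2.81

Secant formula: x_{n+1} = x_n - f(x_n)(x_n - x_{n-1})/(f(x_n) - f(x_{n-1}))

Iteration 1:
  f(0.190000) = -6.744841
  f(2.810000) = 54.736341
  x_2 = 2.810000 - 54.736341×(2.810000 - 0.190000)/(54.736341 - (-6.744841))
       = 0.477429
Iteration 2:
  f(2.810000) = 54.736341
  f(0.477429) = -4.342785
  x_3 = 0.477429 - (-4.342785)×(0.477429 - 2.810000)/(-4.342785 - 54.736341)
       = 0.648892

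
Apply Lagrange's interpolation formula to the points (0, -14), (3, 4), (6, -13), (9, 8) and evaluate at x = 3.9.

Lagrange interpolation formula:
P(x) = Σ yᵢ × Lᵢ(x)
where Lᵢ(x) = Π_{j≠i} (x - xⱼ)/(xᵢ - xⱼ)

L_0(3.9) = (3.9 - 3)/(0 - 3) × (3.9 - 6)/(0 - 6) × (3.9 - 9)/(0 - 9) = -0.059500
L_1(3.9) = (3.9 - 0)/(3 - 0) × (3.9 - 6)/(3 - 6) × (3.9 - 9)/(3 - 9) = 0.773500
L_2(3.9) = (3.9 - 0)/(6 - 0) × (3.9 - 3)/(6 - 3) × (3.9 - 9)/(6 - 9) = 0.331500
L_3(3.9) = (3.9 - 0)/(9 - 0) × (3.9 - 3)/(9 - 3) × (3.9 - 6)/(9 - 6) = -0.045500

P(3.9) = (-14)×L_0(3.9) + 4×L_1(3.9) + (-13)×L_2(3.9) + 8×L_3(3.9)
P(3.9) = -0.746500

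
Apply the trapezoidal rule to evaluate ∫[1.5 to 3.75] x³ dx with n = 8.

f(x) = x³
a = 1.5, b = 3.75, n = 8
h = (b - a)/n = 0.281250

Trapezoidal rule: (h/2)[f(x₀) + 2f(x₁) + 2f(x₂) + ... + f(xₙ)]

x_0 = 1.5000, f(x_0) = 3.375000, coefficient = 1
x_1 = 1.7812, f(x_1) = 5.651642, coefficient = 2
x_2 = 2.0625, f(x_2) = 8.773682, coefficient = 2
x_3 = 2.3438, f(x_3) = 12.874603, coefficient = 2
x_4 = 2.6250, f(x_4) = 18.087891, coefficient = 2
x_5 = 2.9062, f(x_5) = 24.547028, coefficient = 2
x_6 = 3.1875, f(x_6) = 32.385498, coefficient = 2
x_7 = 3.4688, f(x_7) = 41.736786, coefficient = 2
x_8 = 3.7500, f(x_8) = 52.734375, coefficient = 1

I ≈ (0.281250/2) × 344.223633 = 48.406448
Exact value: 48.172852
Error: 0.233597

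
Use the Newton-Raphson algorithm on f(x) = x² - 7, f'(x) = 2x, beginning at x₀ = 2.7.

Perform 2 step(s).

f(x) = x² - 7
f'(x) = 2x
x₀ = 2.7

Newton-Raphson formula: x_{n+1} = x_n - f(x_n)/f'(x_n)

Iteration 1:
  f(2.700000) = 0.290000
  f'(2.700000) = 5.400000
  x_1 = 2.700000 - 0.290000/5.400000 = 2.646296
Iteration 2:
  f(2.646296) = 0.002884
  f'(2.646296) = 5.292593
  x_2 = 2.646296 - 0.002884/5.292593 = 2.645751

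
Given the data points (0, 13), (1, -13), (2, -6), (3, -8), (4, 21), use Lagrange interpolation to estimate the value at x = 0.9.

Lagrange interpolation formula:
P(x) = Σ yᵢ × Lᵢ(x)
where Lᵢ(x) = Π_{j≠i} (x - xⱼ)/(xᵢ - xⱼ)

L_0(0.9) = (0.9 - 1)/(0 - 1) × (0.9 - 2)/(0 - 2) × (0.9 - 3)/(0 - 3) × (0.9 - 4)/(0 - 4) = 0.029837
L_1(0.9) = (0.9 - 0)/(1 - 0) × (0.9 - 2)/(1 - 2) × (0.9 - 3)/(1 - 3) × (0.9 - 4)/(1 - 4) = 1.074150
L_2(0.9) = (0.9 - 0)/(2 - 0) × (0.9 - 1)/(2 - 1) × (0.9 - 3)/(2 - 3) × (0.9 - 4)/(2 - 4) = -0.146475
L_3(0.9) = (0.9 - 0)/(3 - 0) × (0.9 - 1)/(3 - 1) × (0.9 - 2)/(3 - 2) × (0.9 - 4)/(3 - 4) = 0.051150
L_4(0.9) = (0.9 - 0)/(4 - 0) × (0.9 - 1)/(4 - 1) × (0.9 - 2)/(4 - 2) × (0.9 - 3)/(4 - 3) = -0.008662

P(0.9) = 13×L_0(0.9) + (-13)×L_1(0.9) + (-6)×L_2(0.9) + (-8)×L_3(0.9) + 21×L_4(0.9)
P(0.9) = -13.288325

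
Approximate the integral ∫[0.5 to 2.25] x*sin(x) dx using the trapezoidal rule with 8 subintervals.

f(x) = x*sin(x)
a = 0.5, b = 2.25, n = 8
h = (b - a)/n = 0.218750

Trapezoidal rule: (h/2)[f(x₀) + 2f(x₁) + 2f(x₂) + ... + f(xₙ)]

x_0 = 0.5000, f(x_0) = 0.239713, coefficient = 1
x_1 = 0.7188, f(x_1) = 0.473257, coefficient = 2
x_2 = 0.9375, f(x_2) = 0.755701, coefficient = 2
x_3 = 1.1562, f(x_3) = 1.058315, coefficient = 2
x_4 = 1.3750, f(x_4) = 1.348728, coefficient = 2
x_5 = 1.5938, f(x_5) = 1.593330, coefficient = 2
x_6 = 1.8125, f(x_6) = 1.759814, coefficient = 2
x_7 = 2.0312, f(x_7) = 1.819697, coefficient = 2
x_8 = 2.2500, f(x_8) = 1.750665, coefficient = 1

I ≈ (0.218750/2) × 19.608061 = 2.144632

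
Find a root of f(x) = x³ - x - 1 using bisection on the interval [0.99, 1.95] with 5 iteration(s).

f(x) = x³ - x - 1
Initial interval: [0.99, 1.95]

Iteration 1:
  c_1 = (0.990000 + 1.950000)/2 = 1.470000
  f(c_1) = f(1.470000) = 0.706523
  f(a) × f(c) < 0, new interval: [0.990000, 1.470000]
Iteration 2:
  c_2 = (0.990000 + 1.470000)/2 = 1.230000
  f(c_2) = f(1.230000) = -0.369133
  f(a) × f(c) ≥ 0, new interval: [1.230000, 1.470000]
Iteration 3:
  c_3 = (1.230000 + 1.470000)/2 = 1.350000
  f(c_3) = f(1.350000) = 0.110375
  f(a) × f(c) < 0, new interval: [1.230000, 1.350000]
Iteration 4:
  c_4 = (1.230000 + 1.350000)/2 = 1.290000
  f(c_4) = f(1.290000) = -0.143311
  f(a) × f(c) ≥ 0, new interval: [1.290000, 1.350000]
Iteration 5:
  c_5 = (1.290000 + 1.350000)/2 = 1.320000
  f(c_5) = f(1.320000) = -0.020032
  f(a) × f(c) ≥ 0, new interval: [1.320000, 1.350000]

After 5 iteration(s), the approximation is c_5 = 1.320000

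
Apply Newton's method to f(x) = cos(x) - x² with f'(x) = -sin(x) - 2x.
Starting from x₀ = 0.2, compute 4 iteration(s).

f(x) = cos(x) - x²
f'(x) = -sin(x) - 2x
x₀ = 0.2

Newton-Raphson formula: x_{n+1} = x_n - f(x_n)/f'(x_n)

Iteration 1:
  f(0.200000) = 0.940067
  f'(0.200000) = -0.598669
  x_1 = 0.200000 - 0.940067/(-0.598669) = 1.770260
Iteration 2:
  f(1.770260) = -3.331965
  f'(1.770260) = -4.520693
  x_2 = 1.770260 - (-3.331965)/(-4.520693) = 1.033213
Iteration 3:
  f(1.033213) = -0.555467
  f'(1.033213) = -2.925374
  x_3 = 1.033213 - (-0.555467)/(-2.925374) = 0.843334
Iteration 4:
  f(0.843334) = -0.046236
  f'(0.843334) = -2.433532
  x_4 = 0.843334 - (-0.046236)/(-2.433532) = 0.824335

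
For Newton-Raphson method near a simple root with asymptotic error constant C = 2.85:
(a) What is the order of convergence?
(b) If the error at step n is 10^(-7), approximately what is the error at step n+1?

(a) Newton-Raphson has quadratic (order 2) convergence near simple roots.
    This means |e_{n+1}| ≈ C|e_n|².

(b) With |e_n| = 10^(-7) and C = 2.85:
    |e_{n+1}| ≈ 2.85 × (10^(-7))² = 2.85 × 10^(-14)

(a) 2 (quadratic); (b) |e_{n+1}| ≈ 2.850e-14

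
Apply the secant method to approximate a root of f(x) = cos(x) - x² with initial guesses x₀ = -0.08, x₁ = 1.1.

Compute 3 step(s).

f(x) = cos(x) - x²
x₀ = -0.08, x₁ = 1.1

Secant formula: x_{n+1} = x_n - f(x_n)(x_n - x_{n-1})/(f(x_n) - f(x_{n-1}))

Iteration 1:
  f(-0.080000) = 0.990402
  f(1.100000) = -0.756404
  x_2 = 1.100000 - (-0.756404)×(1.100000 - (-0.080000))/(-0.756404 - 0.990402)
       = 0.589035
Iteration 2:
  f(1.100000) = -0.756404
  f(0.589035) = 0.484515
  x_3 = 0.589035 - 0.484515×(0.589035 - 1.100000)/(0.484515 - (-0.756404))
       = 0.788541
Iteration 3:
  f(0.589035) = 0.484515
  f(0.788541) = 0.083085
  x_4 = 0.788541 - 0.083085×(0.788541 - 0.589035)/(0.083085 - 0.484515)
       = 0.829833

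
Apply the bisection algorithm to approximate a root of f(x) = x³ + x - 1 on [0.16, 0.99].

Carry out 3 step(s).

f(x) = x³ + x - 1
Initial interval: [0.16, 0.99]

Iteration 1:
  c_1 = (0.160000 + 0.990000)/2 = 0.575000
  f(c_1) = f(0.575000) = -0.234891
  f(a) × f(c) ≥ 0, new interval: [0.575000, 0.990000]
Iteration 2:
  c_2 = (0.575000 + 0.990000)/2 = 0.782500
  f(c_2) = f(0.782500) = 0.261630
  f(a) × f(c) < 0, new interval: [0.575000, 0.782500]
Iteration 3:
  c_3 = (0.575000 + 0.782500)/2 = 0.678750
  f(c_3) = f(0.678750) = -0.008549
  f(a) × f(c) ≥ 0, new interval: [0.678750, 0.782500]

After 3 iteration(s), the approximation is c_3 = 0.678750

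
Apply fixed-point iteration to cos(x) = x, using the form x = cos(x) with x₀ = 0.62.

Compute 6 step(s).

Equation: cos(x) = x
Fixed-point form: x = cos(x)
x₀ = 0.62

x_1 = g(0.620000) = 0.813878
x_2 = g(0.813878) = 0.686684
x_3 = g(0.686684) = 0.773352
x_4 = g(0.773352) = 0.715573
x_5 = g(0.715573) = 0.754718
x_6 = g(0.754718) = 0.728465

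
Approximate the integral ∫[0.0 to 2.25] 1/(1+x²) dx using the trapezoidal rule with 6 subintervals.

f(x) = 1/(1+x²)
a = 0.0, b = 2.25, n = 6
h = (b - a)/n = 0.375000

Trapezoidal rule: (h/2)[f(x₀) + 2f(x₁) + 2f(x₂) + ... + f(xₙ)]

x_0 = 0.0000, f(x_0) = 1.000000, coefficient = 1
x_1 = 0.3750, f(x_1) = 0.876712, coefficient = 2
x_2 = 0.7500, f(x_2) = 0.640000, coefficient = 2
x_3 = 1.1250, f(x_3) = 0.441379, coefficient = 2
x_4 = 1.5000, f(x_4) = 0.307692, coefficient = 2
x_5 = 1.8750, f(x_5) = 0.221453, coefficient = 2
x_6 = 2.2500, f(x_6) = 0.164948, coefficient = 1

I ≈ (0.375000/2) × 6.139423 = 1.151142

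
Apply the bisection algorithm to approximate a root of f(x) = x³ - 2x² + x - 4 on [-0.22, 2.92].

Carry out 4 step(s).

f(x) = x³ - 2x² + x - 4
Initial interval: [-0.22, 2.92]

Iteration 1:
  c_1 = (-0.220000 + 2.920000)/2 = 1.350000
  f(c_1) = f(1.350000) = -3.834625
  f(a) × f(c) ≥ 0, new interval: [1.350000, 2.920000]
Iteration 2:
  c_2 = (1.350000 + 2.920000)/2 = 2.135000
  f(c_2) = f(2.135000) = -1.249640
  f(a) × f(c) ≥ 0, new interval: [2.135000, 2.920000]
Iteration 3:
  c_3 = (2.135000 + 2.920000)/2 = 2.527500
  f(c_3) = f(2.527500) = 1.897305
  f(a) × f(c) < 0, new interval: [2.135000, 2.527500]
Iteration 4:
  c_4 = (2.135000 + 2.527500)/2 = 2.331250
  f(c_4) = f(2.331250) = 0.131503
  f(a) × f(c) < 0, new interval: [2.135000, 2.331250]

After 4 iteration(s), the approximation is c_4 = 2.331250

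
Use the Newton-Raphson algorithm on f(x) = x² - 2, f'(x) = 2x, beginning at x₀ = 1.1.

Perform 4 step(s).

f(x) = x² - 2
f'(x) = 2x
x₀ = 1.1

Newton-Raphson formula: x_{n+1} = x_n - f(x_n)/f'(x_n)

Iteration 1:
  f(1.100000) = -0.790000
  f'(1.100000) = 2.200000
  x_1 = 1.100000 - (-0.790000)/2.200000 = 1.459091
Iteration 2:
  f(1.459091) = 0.128946
  f'(1.459091) = 2.918182
  x_2 = 1.459091 - 0.128946/2.918182 = 1.414904
Iteration 3:
  f(1.414904) = 0.001953
  f'(1.414904) = 2.829807
  x_3 = 1.414904 - 0.001953/2.829807 = 1.414214
Iteration 4:
  f(1.414214) = 0.000000
  f'(1.414214) = 2.828427
  x_4 = 1.414214 - 0.000000/2.828427 = 1.414214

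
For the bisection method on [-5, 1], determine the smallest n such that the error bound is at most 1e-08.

We need (b-a)/2^n ≤ 1e-08
(1 - (-5))/2^n ≤ 1e-08
6/2^n ≤ 1e-08
2^n ≥ 600000000
n ≥ log₂(600000000) = 29.16
n ≥ 30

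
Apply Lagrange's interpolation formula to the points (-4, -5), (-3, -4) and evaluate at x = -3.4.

Lagrange interpolation formula:
P(x) = Σ yᵢ × Lᵢ(x)
where Lᵢ(x) = Π_{j≠i} (x - xⱼ)/(xᵢ - xⱼ)

L_0(-3.4) = (-3.4 - (-3))/(-4 - (-3)) = 0.400000
L_1(-3.4) = (-3.4 - (-4))/(-3 - (-4)) = 0.600000

P(-3.4) = (-5)×L_0(-3.4) + (-4)×L_1(-3.4)
P(-3.4) = -4.400000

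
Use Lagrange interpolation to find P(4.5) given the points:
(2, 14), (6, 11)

Lagrange interpolation formula:
P(x) = Σ yᵢ × Lᵢ(x)
where Lᵢ(x) = Π_{j≠i} (x - xⱼ)/(xᵢ - xⱼ)

L_0(4.5) = (4.5 - 6)/(2 - 6) = 0.375000
L_1(4.5) = (4.5 - 2)/(6 - 2) = 0.625000

P(4.5) = 14×L_0(4.5) + 11×L_1(4.5)
P(4.5) = 12.125000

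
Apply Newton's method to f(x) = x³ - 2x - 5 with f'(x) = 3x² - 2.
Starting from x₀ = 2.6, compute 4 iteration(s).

f(x) = x³ - 2x - 5
f'(x) = 3x² - 2
x₀ = 2.6

Newton-Raphson formula: x_{n+1} = x_n - f(x_n)/f'(x_n)

Iteration 1:
  f(2.600000) = 7.376000
  f'(2.600000) = 18.280000
  x_1 = 2.600000 - 7.376000/18.280000 = 2.196499
Iteration 2:
  f(2.196499) = 1.204247
  f'(2.196499) = 12.473822
  x_2 = 2.196499 - 1.204247/12.473822 = 2.099957
Iteration 3:
  f(2.099957) = 0.060517
  f'(2.099957) = 11.229458
  x_3 = 2.099957 - 0.060517/11.229458 = 2.094568
Iteration 4:
  f(2.094568) = 0.000183
  f'(2.094568) = 11.161644
  x_4 = 2.094568 - 0.000183/11.161644 = 2.094551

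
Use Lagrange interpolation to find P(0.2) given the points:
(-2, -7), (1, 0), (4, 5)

Lagrange interpolation formula:
P(x) = Σ yᵢ × Lᵢ(x)
where Lᵢ(x) = Π_{j≠i} (x - xⱼ)/(xᵢ - xⱼ)

L_0(0.2) = (0.2 - 1)/(-2 - 1) × (0.2 - 4)/(-2 - 4) = 0.168889
L_1(0.2) = (0.2 - (-2))/(1 - (-2)) × (0.2 - 4)/(1 - 4) = 0.928889
L_2(0.2) = (0.2 - (-2))/(4 - (-2)) × (0.2 - 1)/(4 - 1) = -0.097778

P(0.2) = (-7)×L_0(0.2) + 0×L_1(0.2) + 5×L_2(0.2)
P(0.2) = -1.671111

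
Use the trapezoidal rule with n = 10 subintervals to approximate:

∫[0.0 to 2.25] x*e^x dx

f(x) = x*e^x
a = 0.0, b = 2.25, n = 10
h = (b - a)/n = 0.225000

Trapezoidal rule: (h/2)[f(x₀) + 2f(x₁) + 2f(x₂) + ... + f(xₙ)]

x_0 = 0.0000, f(x_0) = 0.000000, coefficient = 1
x_1 = 0.2250, f(x_1) = 0.281773, coefficient = 2
x_2 = 0.4500, f(x_2) = 0.705740, coefficient = 2
x_3 = 0.6750, f(x_3) = 1.325722, coefficient = 2
x_4 = 0.9000, f(x_4) = 2.213643, coefficient = 2
x_5 = 1.1250, f(x_5) = 3.465244, coefficient = 2
x_6 = 1.3500, f(x_6) = 5.207524, coefficient = 2
x_7 = 1.5750, f(x_7) = 7.608418, coefficient = 2
x_8 = 1.8000, f(x_8) = 10.889365, coefficient = 2
x_9 = 2.0250, f(x_9) = 15.341625, coefficient = 2
x_10 = 2.2500, f(x_10) = 21.347406, coefficient = 1

I ≈ (0.225000/2) × 115.425515 = 12.985370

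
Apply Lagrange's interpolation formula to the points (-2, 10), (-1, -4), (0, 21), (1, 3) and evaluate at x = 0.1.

Lagrange interpolation formula:
P(x) = Σ yᵢ × Lᵢ(x)
where Lᵢ(x) = Π_{j≠i} (x - xⱼ)/(xᵢ - xⱼ)

L_0(0.1) = (0.1 - (-1))/(-2 - (-1)) × (0.1 - 0)/(-2 - 0) × (0.1 - 1)/(-2 - 1) = 0.016500
L_1(0.1) = (0.1 - (-2))/(-1 - (-2)) × (0.1 - 0)/(-1 - 0) × (0.1 - 1)/(-1 - 1) = -0.094500
L_2(0.1) = (0.1 - (-2))/(0 - (-2)) × (0.1 - (-1))/(0 - (-1)) × (0.1 - 1)/(0 - 1) = 1.039500
L_3(0.1) = (0.1 - (-2))/(1 - (-2)) × (0.1 - (-1))/(1 - (-1)) × (0.1 - 0)/(1 - 0) = 0.038500

P(0.1) = 10×L_0(0.1) + (-4)×L_1(0.1) + 21×L_2(0.1) + 3×L_3(0.1)
P(0.1) = 22.488000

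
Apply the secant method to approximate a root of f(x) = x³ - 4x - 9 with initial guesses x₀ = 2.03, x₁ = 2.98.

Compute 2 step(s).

f(x) = x³ - 4x - 9
x₀ = 2.03, x₁ = 2.98

Secant formula: x_{n+1} = x_n - f(x_n)(x_n - x_{n-1})/(f(x_n) - f(x_{n-1}))

Iteration 1:
  f(2.030000) = -8.754573
  f(2.980000) = 5.543592
  x_2 = 2.980000 - 5.543592×(2.980000 - 2.030000)/(5.543592 - (-8.754573))
       = 2.611672
Iteration 2:
  f(2.980000) = 5.543592
  f(2.611672) = -1.632913
  x_3 = 2.611672 - (-1.632913)×(2.611672 - 2.980000)/(-1.632913 - 5.543592)
       = 2.695480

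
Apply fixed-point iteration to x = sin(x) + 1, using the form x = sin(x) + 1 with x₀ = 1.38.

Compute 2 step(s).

Equation: x = sin(x) + 1
Fixed-point form: x = sin(x) + 1
x₀ = 1.38

x_1 = g(1.380000) = 1.981854
x_2 = g(1.981854) = 1.916699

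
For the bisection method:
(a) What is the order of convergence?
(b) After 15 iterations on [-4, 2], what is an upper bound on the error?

(a) Bisection has linear (order 1) convergence; the error is halved each step.

(b) Error bound = (b-a)/2^n = (2 - (-4))/2^{15}
    = 6/2^{15}

(a) 1 (linear); (b) error ≤ 1.83e-04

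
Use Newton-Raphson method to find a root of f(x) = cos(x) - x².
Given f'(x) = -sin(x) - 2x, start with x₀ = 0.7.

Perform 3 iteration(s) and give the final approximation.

f(x) = cos(x) - x²
f'(x) = -sin(x) - 2x
x₀ = 0.7

Newton-Raphson formula: x_{n+1} = x_n - f(x_n)/f'(x_n)

Iteration 1:
  f(0.700000) = 0.274842
  f'(0.700000) = -2.044218
  x_1 = 0.700000 - 0.274842/(-2.044218) = 0.834449
Iteration 2:
  f(0.834449) = -0.024718
  f'(0.834449) = -2.409823
  x_2 = 0.834449 - (-0.024718)/(-2.409823) = 0.824191
Iteration 3:
  f(0.824191) = -0.000141
  f'(0.824191) = -2.382382
  x_3 = 0.824191 - (-0.000141)/(-2.382382) = 0.824132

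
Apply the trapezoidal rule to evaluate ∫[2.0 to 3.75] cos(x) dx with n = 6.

f(x) = cos(x)
a = 2.0, b = 3.75, n = 6
h = (b - a)/n = 0.291667

Trapezoidal rule: (h/2)[f(x₀) + 2f(x₁) + 2f(x₂) + ... + f(xₙ)]

x_0 = 2.0000, f(x_0) = -0.416147, coefficient = 1
x_1 = 2.2917, f(x_1) = -0.660039, coefficient = 2
x_2 = 2.5833, f(x_2) = -0.848178, coefficient = 2
x_3 = 2.8750, f(x_3) = -0.964674, coefficient = 2
x_4 = 3.1667, f(x_4) = -0.999686, coefficient = 2
x_5 = 3.4583, f(x_5) = -0.950256, coefficient = 2
x_6 = 3.7500, f(x_6) = -0.820559, coefficient = 1

I ≈ (0.291667/2) × -10.082372 = -1.470346
Exact value: -1.480859
Error: 0.010513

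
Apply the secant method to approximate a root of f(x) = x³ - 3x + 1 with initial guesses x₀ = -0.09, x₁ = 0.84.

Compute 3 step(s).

f(x) = x³ - 3x + 1
x₀ = -0.09, x₁ = 0.84

Secant formula: x_{n+1} = x_n - f(x_n)(x_n - x_{n-1})/(f(x_n) - f(x_{n-1}))

Iteration 1:
  f(-0.090000) = 1.269271
  f(0.840000) = -0.927296
  x_2 = 0.840000 - (-0.927296)×(0.840000 - (-0.090000))/(-0.927296 - 1.269271)
       = 0.447394
Iteration 2:
  f(0.840000) = -0.927296
  f(0.447394) = -0.252631
  x_3 = 0.447394 - (-0.252631)×(0.447394 - 0.840000)/(-0.252631 - (-0.927296))
       = 0.300381
Iteration 3:
  f(0.447394) = -0.252631
  f(0.300381) = 0.125960
  x_4 = 0.300381 - 0.125960×(0.300381 - 0.447394)/(0.125960 - (-0.252631))
       = 0.349293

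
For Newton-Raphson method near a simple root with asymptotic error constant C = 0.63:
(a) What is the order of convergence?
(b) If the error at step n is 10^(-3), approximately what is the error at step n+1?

(a) Newton-Raphson has quadratic (order 2) convergence near simple roots.
    This means |e_{n+1}| ≈ C|e_n|².

(b) With |e_n| = 10^(-3) and C = 0.63:
    |e_{n+1}| ≈ 0.63 × (10^(-3))² = 0.63 × 10^(-6)

(a) 2 (quadratic); (b) |e_{n+1}| ≈ 6.300e-07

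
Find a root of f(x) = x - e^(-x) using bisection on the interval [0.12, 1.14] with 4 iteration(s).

f(x) = x - e^(-x)
Initial interval: [0.12, 1.14]

Iteration 1:
  c_1 = (0.120000 + 1.140000)/2 = 0.630000
  f(c_1) = f(0.630000) = 0.097408
  f(a) × f(c) < 0, new interval: [0.120000, 0.630000]
Iteration 2:
  c_2 = (0.120000 + 0.630000)/2 = 0.375000
  f(c_2) = f(0.375000) = -0.312289
  f(a) × f(c) ≥ 0, new interval: [0.375000, 0.630000]
Iteration 3:
  c_3 = (0.375000 + 0.630000)/2 = 0.502500
  f(c_3) = f(0.502500) = -0.102516
  f(a) × f(c) ≥ 0, new interval: [0.502500, 0.630000]
Iteration 4:
  c_4 = (0.502500 + 0.630000)/2 = 0.566250
  f(c_4) = f(0.566250) = -0.001400
  f(a) × f(c) ≥ 0, new interval: [0.566250, 0.630000]

After 4 iteration(s), the approximation is c_4 = 0.566250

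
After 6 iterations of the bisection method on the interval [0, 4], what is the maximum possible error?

Bisection error bound: |error| ≤ (b-a)/2^n
|error| ≤ (4 - 0)/2^6 = 4/2^6
|error| ≤ 0.0625000000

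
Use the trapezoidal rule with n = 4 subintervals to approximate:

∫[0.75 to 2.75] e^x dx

f(x) = e^x
a = 0.75, b = 2.75, n = 4
h = (b - a)/n = 0.500000

Trapezoidal rule: (h/2)[f(x₀) + 2f(x₁) + 2f(x₂) + ... + f(xₙ)]

x_0 = 0.7500, f(x_0) = 2.117000, coefficient = 1
x_1 = 1.2500, f(x_1) = 3.490343, coefficient = 2
x_2 = 1.7500, f(x_2) = 5.754603, coefficient = 2
x_3 = 2.2500, f(x_3) = 9.487736, coefficient = 2
x_4 = 2.7500, f(x_4) = 15.642632, coefficient = 1

I ≈ (0.500000/2) × 55.224995 = 13.806249
Exact value: 13.525632
Error: 0.280617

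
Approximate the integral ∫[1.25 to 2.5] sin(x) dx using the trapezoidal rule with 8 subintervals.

f(x) = sin(x)
a = 1.25, b = 2.5, n = 8
h = (b - a)/n = 0.156250

Trapezoidal rule: (h/2)[f(x₀) + 2f(x₁) + 2f(x₂) + ... + f(xₙ)]

x_0 = 1.2500, f(x_0) = 0.948985, coefficient = 1
x_1 = 1.4062, f(x_1) = 0.986493, coefficient = 2
x_2 = 1.5625, f(x_2) = 0.999966, coefficient = 2
x_3 = 1.7188, f(x_3) = 0.989075, coefficient = 2
x_4 = 1.8750, f(x_4) = 0.954086, coefficient = 2
x_5 = 2.0312, f(x_5) = 0.895851, coefficient = 2
x_6 = 2.1875, f(x_6) = 0.815789, coefficient = 2
x_7 = 2.3438, f(x_7) = 0.715851, coefficient = 2
x_8 = 2.5000, f(x_8) = 0.598472, coefficient = 1

I ≈ (0.156250/2) × 14.261678 = 1.114194
Exact value: 1.116466
Error: 0.002272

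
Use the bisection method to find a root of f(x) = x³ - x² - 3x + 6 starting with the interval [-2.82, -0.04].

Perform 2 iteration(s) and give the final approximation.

f(x) = x³ - x² - 3x + 6
Initial interval: [-2.82, -0.04]

Iteration 1:
  c_1 = (-2.820000 + (-0.040000))/2 = -1.430000
  f(c_1) = f(-1.430000) = 5.320893
  f(a) × f(c) < 0, new interval: [-2.820000, -1.430000]
Iteration 2:
  c_2 = (-2.820000 + (-1.430000))/2 = -2.125000
  f(c_2) = f(-2.125000) = -1.736328
  f(a) × f(c) ≥ 0, new interval: [-2.125000, -1.430000]

After 2 iteration(s), the approximation is c_2 = -2.125000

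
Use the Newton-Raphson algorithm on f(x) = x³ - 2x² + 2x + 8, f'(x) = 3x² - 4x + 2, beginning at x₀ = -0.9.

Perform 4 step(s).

f(x) = x³ - 2x² + 2x + 8
f'(x) = 3x² - 4x + 2
x₀ = -0.9

Newton-Raphson formula: x_{n+1} = x_n - f(x_n)/f'(x_n)

Iteration 1:
  f(-0.900000) = 3.851000
  f'(-0.900000) = 8.030000
  x_1 = -0.900000 - 3.851000/8.030000 = -1.379577
Iteration 2:
  f(-1.379577) = -1.191270
  f'(-1.379577) = 13.228001
  x_2 = -1.379577 - (-1.191270)/13.228001 = -1.289520
Iteration 3:
  f(-1.289520) = -0.049056
  f'(-1.289520) = 12.146664
  x_3 = -1.289520 - (-0.049056)/12.146664 = -1.285481
Iteration 4:
  f(-1.285481) = -0.000096
  f'(-1.285481) = 12.099311
  x_4 = -1.285481 - (-0.000096)/12.099311 = -1.285473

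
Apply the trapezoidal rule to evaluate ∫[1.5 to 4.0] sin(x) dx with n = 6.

f(x) = sin(x)
a = 1.5, b = 4.0, n = 6
h = (b - a)/n = 0.416667

Trapezoidal rule: (h/2)[f(x₀) + 2f(x₁) + 2f(x₂) + ... + f(xₙ)]

x_0 = 1.5000, f(x_0) = 0.997495, coefficient = 1
x_1 = 1.9167, f(x_1) = 0.940781, coefficient = 2
x_2 = 2.3333, f(x_2) = 0.723086, coefficient = 2
x_3 = 2.7500, f(x_3) = 0.381661, coefficient = 2
x_4 = 3.1667, f(x_4) = -0.025071, coefficient = 2
x_5 = 3.5833, f(x_5) = -0.427514, coefficient = 2
x_6 = 4.0000, f(x_6) = -0.756802, coefficient = 1

I ≈ (0.416667/2) × 3.426578 = 0.713870
Exact value: 0.724381
Error: 0.010510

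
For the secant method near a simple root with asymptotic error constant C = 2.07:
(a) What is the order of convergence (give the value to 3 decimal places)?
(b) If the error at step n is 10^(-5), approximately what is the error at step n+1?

(a) Secant method has superlinear convergence with order φ = (1+√5)/2 ≈ 1.618.
    This means |e_{n+1}| ≈ C|e_n|^1.618.

(b) With |e_n| = 10^(-5) and C = 2.07:
    |e_{n+1}| ≈ 2.07 × (10^(-5))^1.618 = 2.07 × 10^(-8.09)

(a) ≈ 1.618 (golden ratio); (b) |e_{n+1}| ≈ 1.682e-08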